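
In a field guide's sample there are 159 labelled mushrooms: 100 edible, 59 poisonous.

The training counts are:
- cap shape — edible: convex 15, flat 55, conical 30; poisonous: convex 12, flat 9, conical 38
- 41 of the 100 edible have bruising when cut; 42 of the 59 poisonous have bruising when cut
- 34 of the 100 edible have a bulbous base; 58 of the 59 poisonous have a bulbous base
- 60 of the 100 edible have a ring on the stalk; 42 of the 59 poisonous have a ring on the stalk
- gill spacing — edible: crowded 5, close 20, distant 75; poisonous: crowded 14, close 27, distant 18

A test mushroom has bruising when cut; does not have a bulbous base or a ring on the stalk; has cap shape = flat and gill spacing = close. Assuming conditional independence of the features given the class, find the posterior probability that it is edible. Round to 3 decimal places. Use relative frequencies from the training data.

0.988

edible: (100/159) × (55/100) × (41/100) × (66/100) × (40/100) × (20/100) ≈ 0.0074883
poisonous: (59/159) × (9/59) × (42/59) × (1/59) × (17/59) × (27/59) ≈ 0.0000900532
P(edible | x) = 0.0074883 / 0.0075783532 ≈ 0.988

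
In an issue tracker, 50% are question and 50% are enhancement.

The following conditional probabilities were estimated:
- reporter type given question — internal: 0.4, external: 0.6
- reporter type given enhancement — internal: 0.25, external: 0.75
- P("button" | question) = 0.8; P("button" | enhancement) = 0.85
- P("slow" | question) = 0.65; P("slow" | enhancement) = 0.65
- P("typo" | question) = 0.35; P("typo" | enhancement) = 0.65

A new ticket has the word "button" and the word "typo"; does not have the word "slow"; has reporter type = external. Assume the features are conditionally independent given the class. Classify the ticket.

enhancement

question: 0.5 × 0.6 × 0.8 × (1−0.65) × 0.35 = 0.0294
enhancement: 0.5 × 0.75 × 0.85 × (1−0.65) × 0.65 = 0.072515625
Highest score → enhancement.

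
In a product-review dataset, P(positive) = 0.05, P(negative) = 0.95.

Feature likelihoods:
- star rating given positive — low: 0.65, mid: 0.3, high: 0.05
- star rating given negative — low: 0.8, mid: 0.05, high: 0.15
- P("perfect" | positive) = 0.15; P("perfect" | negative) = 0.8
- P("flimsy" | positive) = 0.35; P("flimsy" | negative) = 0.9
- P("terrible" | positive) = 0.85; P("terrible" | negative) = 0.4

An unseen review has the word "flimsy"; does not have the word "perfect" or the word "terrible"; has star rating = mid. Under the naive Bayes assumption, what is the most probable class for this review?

negative

positive: 0.05 × 0.3 × (1−0.15) × 0.35 × (1−0.85) = 0.000669375
negative: 0.95 × 0.05 × (1−0.8) × 0.9 × (1−0.4) = 0.00513
Highest score → negative.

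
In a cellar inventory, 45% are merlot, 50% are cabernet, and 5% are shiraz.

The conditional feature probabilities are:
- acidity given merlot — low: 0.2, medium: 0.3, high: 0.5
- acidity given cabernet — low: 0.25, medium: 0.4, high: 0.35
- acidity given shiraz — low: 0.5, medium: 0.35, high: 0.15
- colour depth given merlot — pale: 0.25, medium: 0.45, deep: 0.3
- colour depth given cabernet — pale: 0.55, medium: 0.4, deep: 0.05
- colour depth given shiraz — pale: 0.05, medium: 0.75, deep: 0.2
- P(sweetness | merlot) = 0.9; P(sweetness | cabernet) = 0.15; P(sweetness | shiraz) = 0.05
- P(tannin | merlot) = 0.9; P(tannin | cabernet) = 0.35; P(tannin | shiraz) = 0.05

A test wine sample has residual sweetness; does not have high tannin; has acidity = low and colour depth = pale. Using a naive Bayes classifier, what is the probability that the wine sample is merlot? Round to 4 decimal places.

0.2304

merlot: 0.45 × 0.2 × 0.25 × 0.9 × (1−0.9) = 0.002025
cabernet: 0.5 × 0.25 × 0.55 × 0.15 × (1−0.35) = 0.006703125
shiraz: 0.05 × 0.5 × 0.05 × 0.05 × (1−0.05) = 0.000059375
P(merlot | x) = 0.002025 / 0.0087875 ≈ 0.2304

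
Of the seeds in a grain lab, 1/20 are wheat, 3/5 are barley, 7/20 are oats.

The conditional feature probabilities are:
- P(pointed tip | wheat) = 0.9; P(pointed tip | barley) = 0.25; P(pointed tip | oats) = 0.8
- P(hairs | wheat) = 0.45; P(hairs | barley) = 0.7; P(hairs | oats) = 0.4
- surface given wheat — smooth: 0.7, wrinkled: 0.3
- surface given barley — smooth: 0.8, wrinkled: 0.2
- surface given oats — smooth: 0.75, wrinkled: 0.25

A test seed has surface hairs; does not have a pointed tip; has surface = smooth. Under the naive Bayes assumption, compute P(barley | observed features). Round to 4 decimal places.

wheat: 0.05 × (1−0.9) × 0.45 × 0.7 = 0.001575
barley: 0.6 × (1−0.25) × 0.7 × 0.8 = 0.252
oats: 0.35 × (1−0.8) × 0.4 × 0.75 = 0.021
P(barley | x) = 0.252 / 0.274575 ≈ 0.9178

0.9178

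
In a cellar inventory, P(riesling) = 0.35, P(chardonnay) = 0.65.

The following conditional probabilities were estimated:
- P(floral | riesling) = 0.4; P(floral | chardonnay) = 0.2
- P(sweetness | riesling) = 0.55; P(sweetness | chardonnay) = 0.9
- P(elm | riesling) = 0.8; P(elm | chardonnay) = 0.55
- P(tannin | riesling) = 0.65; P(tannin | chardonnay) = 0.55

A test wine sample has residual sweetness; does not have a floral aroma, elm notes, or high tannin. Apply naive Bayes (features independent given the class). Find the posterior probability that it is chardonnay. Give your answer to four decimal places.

0.9214

riesling: 0.35 × (1−0.4) × 0.55 × (1−0.8) × (1−0.65) = 0.008085
chardonnay: 0.65 × (1−0.2) × 0.9 × (1−0.55) × (1−0.55) = 0.09477
P(chardonnay | x) = 0.09477 / 0.102855 ≈ 0.9214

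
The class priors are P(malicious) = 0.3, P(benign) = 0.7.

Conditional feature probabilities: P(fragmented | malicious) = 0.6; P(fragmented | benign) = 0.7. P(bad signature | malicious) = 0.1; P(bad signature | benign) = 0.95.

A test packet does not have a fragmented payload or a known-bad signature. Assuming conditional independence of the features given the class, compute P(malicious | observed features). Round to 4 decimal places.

0.9114

malicious: 0.3 × (1−0.6) × (1−0.1) = 0.108
benign: 0.7 × (1−0.7) × (1−0.95) = 0.0105
P(malicious | x) = 0.108 / 0.1185 ≈ 0.9114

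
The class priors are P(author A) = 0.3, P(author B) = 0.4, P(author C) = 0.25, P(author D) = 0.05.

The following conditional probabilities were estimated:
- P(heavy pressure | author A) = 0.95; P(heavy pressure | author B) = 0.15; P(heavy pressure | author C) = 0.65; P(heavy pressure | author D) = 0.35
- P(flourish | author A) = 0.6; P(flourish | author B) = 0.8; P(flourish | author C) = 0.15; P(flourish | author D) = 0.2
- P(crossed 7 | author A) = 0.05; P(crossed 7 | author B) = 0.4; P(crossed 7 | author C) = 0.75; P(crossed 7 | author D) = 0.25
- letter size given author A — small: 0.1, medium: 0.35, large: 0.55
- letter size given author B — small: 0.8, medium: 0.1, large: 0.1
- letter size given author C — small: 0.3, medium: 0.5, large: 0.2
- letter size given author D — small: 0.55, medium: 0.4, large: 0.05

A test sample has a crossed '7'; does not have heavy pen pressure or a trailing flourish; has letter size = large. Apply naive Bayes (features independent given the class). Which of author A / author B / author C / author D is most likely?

author A: 0.3 × (1−0.95) × (1−0.6) × 0.05 × 0.55 = 0.000165
author B: 0.4 × (1−0.15) × (1−0.8) × 0.4 × 0.1 = 0.00272
author C: 0.25 × (1−0.65) × (1−0.15) × 0.75 × 0.2 = 0.01115625
author D: 0.05 × (1−0.35) × (1−0.2) × 0.25 × 0.05 = 0.000325
Highest score → author C.

author C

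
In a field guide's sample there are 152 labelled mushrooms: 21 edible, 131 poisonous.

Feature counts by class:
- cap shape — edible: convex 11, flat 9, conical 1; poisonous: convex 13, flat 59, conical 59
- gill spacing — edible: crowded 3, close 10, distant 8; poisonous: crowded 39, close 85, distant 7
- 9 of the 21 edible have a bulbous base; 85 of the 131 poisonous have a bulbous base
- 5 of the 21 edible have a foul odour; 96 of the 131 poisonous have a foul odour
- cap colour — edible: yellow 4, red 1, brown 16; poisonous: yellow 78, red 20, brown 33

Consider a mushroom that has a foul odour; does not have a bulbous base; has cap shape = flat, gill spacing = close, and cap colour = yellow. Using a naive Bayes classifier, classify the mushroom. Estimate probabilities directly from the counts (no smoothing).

edible: (21/152) × (9/21) × (10/21) × (12/21) × (5/21) × (4/21) ≈ 0.00073069
poisonous: (131/152) × (59/131) × (85/131) × (46/131) × (96/131) × (78/131) ≈ 0.0385892
Highest score → poisonous.

poisonous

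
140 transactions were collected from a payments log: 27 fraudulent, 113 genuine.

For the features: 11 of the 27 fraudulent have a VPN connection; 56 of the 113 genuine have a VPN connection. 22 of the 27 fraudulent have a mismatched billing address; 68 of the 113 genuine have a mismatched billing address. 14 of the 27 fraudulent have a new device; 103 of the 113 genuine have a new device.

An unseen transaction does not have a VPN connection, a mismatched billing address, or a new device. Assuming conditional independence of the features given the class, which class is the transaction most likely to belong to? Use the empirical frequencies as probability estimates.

fraudulent: (27/140) × (16/27) × (5/27) × (13/27) ≈ 0.0101901
genuine: (113/140) × (57/113) × (45/113) × (10/113) ≈ 0.0143484
Highest score → genuine.

genuine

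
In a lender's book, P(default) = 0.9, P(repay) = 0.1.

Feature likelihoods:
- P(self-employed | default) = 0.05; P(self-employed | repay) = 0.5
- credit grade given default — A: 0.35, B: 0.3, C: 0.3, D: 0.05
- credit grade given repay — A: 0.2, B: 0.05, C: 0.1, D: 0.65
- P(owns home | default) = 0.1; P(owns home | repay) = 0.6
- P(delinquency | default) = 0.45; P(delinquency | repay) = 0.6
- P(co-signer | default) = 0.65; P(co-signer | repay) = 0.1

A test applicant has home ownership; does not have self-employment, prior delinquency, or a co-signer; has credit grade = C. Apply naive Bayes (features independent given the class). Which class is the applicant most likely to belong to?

default: 0.9 × (1−0.05) × 0.3 × 0.1 × (1−0.45) × (1−0.65) = 0.004937625
repay: 0.1 × (1−0.5) × 0.1 × 0.6 × (1−0.6) × (1−0.1) = 0.00108
Highest score → default.

default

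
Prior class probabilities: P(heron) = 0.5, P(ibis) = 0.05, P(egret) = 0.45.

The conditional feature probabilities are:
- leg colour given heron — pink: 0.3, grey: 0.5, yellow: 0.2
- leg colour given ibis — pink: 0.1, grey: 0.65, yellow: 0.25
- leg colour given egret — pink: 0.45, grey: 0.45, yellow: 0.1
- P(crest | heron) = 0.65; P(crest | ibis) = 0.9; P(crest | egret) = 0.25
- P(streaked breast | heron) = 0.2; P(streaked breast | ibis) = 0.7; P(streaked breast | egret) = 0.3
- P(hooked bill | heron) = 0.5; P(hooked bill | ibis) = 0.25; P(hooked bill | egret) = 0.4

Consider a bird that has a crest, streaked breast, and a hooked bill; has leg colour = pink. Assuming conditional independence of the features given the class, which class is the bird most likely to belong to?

heron

heron: 0.5 × 0.3 × 0.65 × 0.2 × 0.5 = 0.00975
ibis: 0.05 × 0.1 × 0.9 × 0.7 × 0.25 = 0.0007875
egret: 0.45 × 0.45 × 0.25 × 0.3 × 0.4 = 0.006075
Highest score → heron.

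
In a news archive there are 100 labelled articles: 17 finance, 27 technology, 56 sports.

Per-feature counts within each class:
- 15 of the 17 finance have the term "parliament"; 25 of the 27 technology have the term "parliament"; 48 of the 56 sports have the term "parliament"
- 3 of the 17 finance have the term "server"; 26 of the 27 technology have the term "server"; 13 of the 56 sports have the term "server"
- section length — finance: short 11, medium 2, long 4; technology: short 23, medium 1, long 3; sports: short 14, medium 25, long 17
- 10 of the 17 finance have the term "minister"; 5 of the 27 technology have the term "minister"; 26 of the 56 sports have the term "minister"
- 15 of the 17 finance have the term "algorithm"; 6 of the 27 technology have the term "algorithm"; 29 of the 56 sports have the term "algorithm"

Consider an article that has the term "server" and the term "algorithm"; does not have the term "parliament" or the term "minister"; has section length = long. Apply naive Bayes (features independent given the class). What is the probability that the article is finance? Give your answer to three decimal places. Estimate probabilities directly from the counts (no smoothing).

0.134

finance: (17/100) × (2/17) × (3/17) × (4/17) × (7/17) × (15/17) ≈ 0.000301721
technology: (27/100) × (2/27) × (26/27) × (3/27) × (22/27) × (6/27) ≈ 0.000387475
sports: (56/100) × (8/56) × (13/56) × (17/56) × (30/56) × (29/56) ≈ 0.00156405
P(finance | x) = 0.000301721 / 0.002253246 ≈ 0.134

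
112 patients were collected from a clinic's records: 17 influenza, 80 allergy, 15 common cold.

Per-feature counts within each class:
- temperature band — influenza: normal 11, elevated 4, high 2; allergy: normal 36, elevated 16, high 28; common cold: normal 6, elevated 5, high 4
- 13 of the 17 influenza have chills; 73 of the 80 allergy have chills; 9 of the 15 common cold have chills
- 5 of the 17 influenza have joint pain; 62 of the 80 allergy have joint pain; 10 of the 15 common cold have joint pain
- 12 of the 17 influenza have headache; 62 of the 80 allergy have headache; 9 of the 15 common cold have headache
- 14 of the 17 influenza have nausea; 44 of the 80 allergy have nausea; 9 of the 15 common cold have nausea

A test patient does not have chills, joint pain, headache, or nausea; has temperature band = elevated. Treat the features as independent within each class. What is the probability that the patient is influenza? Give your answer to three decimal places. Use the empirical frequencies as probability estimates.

0.199

influenza: (17/112) × (4/17) × (4/17) × (12/17) × (5/17) × (3/17) ≈ 0.000307878
allergy: (80/112) × (16/80) × (7/80) × (18/80) × (18/80) × (36/80) = 0.000284765625
common cold: (15/112) × (5/15) × (6/15) × (5/15) × (6/15) × (6/15) ≈ 0.000952381
P(influenza | x) = 0.000307878 / 0.001545024625 ≈ 0.199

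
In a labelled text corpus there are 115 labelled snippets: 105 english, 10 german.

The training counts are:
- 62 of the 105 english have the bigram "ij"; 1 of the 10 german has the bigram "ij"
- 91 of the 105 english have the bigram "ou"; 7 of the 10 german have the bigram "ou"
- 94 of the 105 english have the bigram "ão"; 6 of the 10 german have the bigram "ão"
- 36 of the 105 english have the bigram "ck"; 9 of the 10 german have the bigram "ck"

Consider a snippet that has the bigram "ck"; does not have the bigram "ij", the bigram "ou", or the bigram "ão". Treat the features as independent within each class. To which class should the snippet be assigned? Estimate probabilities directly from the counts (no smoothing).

german

english: (105/115) × (43/105) × (14/105) × (11/105) × (36/105) ≈ 0.00179071
german: (10/115) × (9/10) × (3/10) × (4/10) × (9/10) ≈ 0.00845217
Highest score → german.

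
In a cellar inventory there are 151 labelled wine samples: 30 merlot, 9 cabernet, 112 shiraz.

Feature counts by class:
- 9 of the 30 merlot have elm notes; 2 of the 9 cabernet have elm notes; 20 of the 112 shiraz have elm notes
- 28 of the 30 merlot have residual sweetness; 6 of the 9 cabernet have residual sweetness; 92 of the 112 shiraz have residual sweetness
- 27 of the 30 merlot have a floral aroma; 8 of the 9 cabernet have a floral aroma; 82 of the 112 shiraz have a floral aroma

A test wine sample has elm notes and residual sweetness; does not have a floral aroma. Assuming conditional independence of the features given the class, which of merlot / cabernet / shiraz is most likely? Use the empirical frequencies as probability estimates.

shiraz

merlot: (30/151) × (9/30) × (28/30) × (3/30) ≈ 0.00556291
cabernet: (9/151) × (2/9) × (6/9) × (1/9) ≈ 0.000981114
shiraz: (112/151) × (20/112) × (92/112) × (30/112) ≈ 0.0291425
Highest score → shiraz.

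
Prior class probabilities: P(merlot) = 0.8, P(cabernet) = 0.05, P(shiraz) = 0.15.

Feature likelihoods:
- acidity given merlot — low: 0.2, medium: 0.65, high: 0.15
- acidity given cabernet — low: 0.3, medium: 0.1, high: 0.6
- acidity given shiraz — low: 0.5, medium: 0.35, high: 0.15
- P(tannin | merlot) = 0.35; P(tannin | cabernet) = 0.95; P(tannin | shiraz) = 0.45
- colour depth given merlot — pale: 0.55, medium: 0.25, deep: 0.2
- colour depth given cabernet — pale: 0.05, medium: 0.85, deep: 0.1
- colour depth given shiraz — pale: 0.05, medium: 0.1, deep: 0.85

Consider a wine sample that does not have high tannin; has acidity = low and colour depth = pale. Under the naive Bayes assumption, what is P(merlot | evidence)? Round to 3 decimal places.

merlot: 0.8 × 0.2 × (1−0.35) × 0.55 = 0.0572
cabernet: 0.05 × 0.3 × (1−0.95) × 0.05 = 0.0000375
shiraz: 0.15 × 0.5 × (1−0.45) × 0.05 = 0.0020625
P(merlot | x) = 0.0572 / 0.0593 ≈ 0.965

0.965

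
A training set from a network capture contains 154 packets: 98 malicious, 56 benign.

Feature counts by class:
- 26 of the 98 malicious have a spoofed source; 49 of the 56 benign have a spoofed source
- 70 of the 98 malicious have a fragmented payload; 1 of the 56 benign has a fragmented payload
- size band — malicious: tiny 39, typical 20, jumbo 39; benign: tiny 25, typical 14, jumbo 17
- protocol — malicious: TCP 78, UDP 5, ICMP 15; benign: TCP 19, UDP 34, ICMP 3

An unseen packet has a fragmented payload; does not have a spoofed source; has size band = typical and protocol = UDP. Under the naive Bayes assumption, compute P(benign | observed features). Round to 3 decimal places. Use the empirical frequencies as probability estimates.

0.034

malicious: (98/154) × (72/98) × (70/98) × (20/98) × (5/98) ≈ 0.00347722
benign: (56/154) × (7/56) × (1/56) × (14/56) × (34/56) ≈ 0.000123203
P(benign | x) = 0.000123203 / 0.003600423 ≈ 0.034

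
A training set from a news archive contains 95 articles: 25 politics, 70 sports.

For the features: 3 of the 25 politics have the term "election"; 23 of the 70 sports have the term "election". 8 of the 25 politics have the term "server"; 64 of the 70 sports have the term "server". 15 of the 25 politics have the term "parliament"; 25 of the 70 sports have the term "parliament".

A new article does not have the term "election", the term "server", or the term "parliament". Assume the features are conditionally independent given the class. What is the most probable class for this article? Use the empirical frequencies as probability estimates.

politics

politics: (25/95) × (22/25) × (17/25) × (10/25) ≈ 0.0629895
sports: (70/95) × (47/70) × (6/70) × (45/70) ≈ 0.027261
Highest score → politics.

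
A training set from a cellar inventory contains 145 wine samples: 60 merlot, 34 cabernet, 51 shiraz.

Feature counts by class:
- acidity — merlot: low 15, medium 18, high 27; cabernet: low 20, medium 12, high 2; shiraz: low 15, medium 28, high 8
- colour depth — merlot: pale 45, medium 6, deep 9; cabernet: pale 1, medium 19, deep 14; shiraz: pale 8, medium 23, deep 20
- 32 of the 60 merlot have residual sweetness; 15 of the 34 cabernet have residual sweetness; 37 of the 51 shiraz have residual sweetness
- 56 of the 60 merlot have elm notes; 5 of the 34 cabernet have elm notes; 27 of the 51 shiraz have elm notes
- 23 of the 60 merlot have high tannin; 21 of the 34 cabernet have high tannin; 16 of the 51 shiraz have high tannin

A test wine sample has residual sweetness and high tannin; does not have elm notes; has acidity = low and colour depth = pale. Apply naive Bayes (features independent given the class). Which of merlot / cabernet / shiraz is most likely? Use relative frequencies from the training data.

merlot: (60/145) × (15/60) × (45/60) × (32/60) × (4/60) × (23/60) ≈ 0.00105747
cabernet: (34/145) × (20/34) × (1/34) × (15/34) × (29/34) × (21/34) ≈ 0.000942877
shiraz: (51/145) × (15/51) × (8/51) × (37/51) × (24/51) × (16/51) ≈ 0.00173806
Highest score → shiraz.

shiraz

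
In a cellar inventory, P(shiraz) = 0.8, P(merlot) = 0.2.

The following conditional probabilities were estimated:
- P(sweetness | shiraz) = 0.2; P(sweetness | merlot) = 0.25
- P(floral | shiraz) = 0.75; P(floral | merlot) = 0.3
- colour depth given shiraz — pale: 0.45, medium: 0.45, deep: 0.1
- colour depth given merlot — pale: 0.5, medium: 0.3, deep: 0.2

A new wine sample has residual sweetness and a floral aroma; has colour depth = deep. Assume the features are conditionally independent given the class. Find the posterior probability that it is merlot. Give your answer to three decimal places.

0.200

shiraz: 0.8 × 0.2 × 0.75 × 0.1 = 0.012
merlot: 0.2 × 0.25 × 0.3 × 0.2 = 0.003
P(merlot | x) = 0.003 / 0.015 ≈ 0.200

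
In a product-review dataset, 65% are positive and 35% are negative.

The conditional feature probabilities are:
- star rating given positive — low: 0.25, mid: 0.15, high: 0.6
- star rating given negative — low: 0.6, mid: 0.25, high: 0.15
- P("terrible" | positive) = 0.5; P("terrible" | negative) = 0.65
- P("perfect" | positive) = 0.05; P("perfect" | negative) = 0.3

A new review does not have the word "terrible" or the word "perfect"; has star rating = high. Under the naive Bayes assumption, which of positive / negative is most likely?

positive: 0.65 × 0.6 × (1−0.5) × (1−0.05) = 0.18525
negative: 0.35 × 0.15 × (1−0.65) × (1−0.3) = 0.0128625
Highest score → positive.

positive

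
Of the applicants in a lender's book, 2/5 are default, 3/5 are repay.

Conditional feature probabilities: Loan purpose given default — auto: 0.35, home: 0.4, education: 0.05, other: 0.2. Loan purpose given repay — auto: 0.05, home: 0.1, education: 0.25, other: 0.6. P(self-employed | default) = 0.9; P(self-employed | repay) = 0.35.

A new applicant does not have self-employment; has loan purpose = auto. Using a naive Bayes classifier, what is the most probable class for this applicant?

repay

default: 0.4 × 0.35 × (1−0.9) = 0.014
repay: 0.6 × 0.05 × (1−0.35) = 0.0195
Highest score → repay.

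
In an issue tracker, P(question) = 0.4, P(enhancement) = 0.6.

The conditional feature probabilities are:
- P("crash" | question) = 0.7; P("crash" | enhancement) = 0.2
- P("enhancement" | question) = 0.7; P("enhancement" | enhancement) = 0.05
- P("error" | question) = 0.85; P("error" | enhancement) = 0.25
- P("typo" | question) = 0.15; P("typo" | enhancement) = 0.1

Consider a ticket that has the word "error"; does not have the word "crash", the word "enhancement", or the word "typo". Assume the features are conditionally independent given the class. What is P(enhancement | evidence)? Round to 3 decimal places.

question: 0.4 × (1−0.7) × (1−0.7) × 0.85 × (1−0.15) = 0.02601
enhancement: 0.6 × (1−0.2) × (1−0.05) × 0.25 × (1−0.1) = 0.1026
P(enhancement | x) = 0.1026 / 0.12861 ≈ 0.798

0.798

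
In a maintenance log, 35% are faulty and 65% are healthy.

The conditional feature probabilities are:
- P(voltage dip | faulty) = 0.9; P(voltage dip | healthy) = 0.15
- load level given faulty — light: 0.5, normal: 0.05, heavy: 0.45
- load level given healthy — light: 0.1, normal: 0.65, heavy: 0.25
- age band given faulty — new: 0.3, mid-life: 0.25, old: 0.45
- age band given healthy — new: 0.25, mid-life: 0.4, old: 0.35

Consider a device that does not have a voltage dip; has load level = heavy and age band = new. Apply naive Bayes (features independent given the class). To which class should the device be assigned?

healthy

faulty: 0.35 × (1−0.9) × 0.45 × 0.3 = 0.004725
healthy: 0.65 × (1−0.15) × 0.25 × 0.25 = 0.03453125
Highest score → healthy.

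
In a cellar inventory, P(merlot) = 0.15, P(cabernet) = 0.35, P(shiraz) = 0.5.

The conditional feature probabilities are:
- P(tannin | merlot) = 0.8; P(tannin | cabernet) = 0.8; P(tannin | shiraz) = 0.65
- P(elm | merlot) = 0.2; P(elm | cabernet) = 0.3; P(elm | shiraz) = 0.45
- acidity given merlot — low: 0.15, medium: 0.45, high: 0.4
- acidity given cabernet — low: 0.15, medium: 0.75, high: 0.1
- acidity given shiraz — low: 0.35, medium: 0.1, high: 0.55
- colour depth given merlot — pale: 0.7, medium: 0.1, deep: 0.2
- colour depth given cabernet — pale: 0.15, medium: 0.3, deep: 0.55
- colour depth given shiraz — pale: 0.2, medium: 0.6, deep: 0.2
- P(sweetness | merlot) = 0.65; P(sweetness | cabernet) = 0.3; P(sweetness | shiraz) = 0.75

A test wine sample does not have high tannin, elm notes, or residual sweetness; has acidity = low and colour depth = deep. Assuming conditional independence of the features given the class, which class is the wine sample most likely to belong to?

cabernet

merlot: 0.15 × (1−0.8) × (1−0.2) × 0.15 × 0.2 × (1−0.65) = 0.000252
cabernet: 0.35 × (1−0.8) × (1−0.3) × 0.15 × 0.55 × (1−0.3) = 0.00282975
shiraz: 0.5 × (1−0.65) × (1−0.45) × 0.35 × 0.2 × (1−0.75) = 0.001684375
Highest score → cabernet.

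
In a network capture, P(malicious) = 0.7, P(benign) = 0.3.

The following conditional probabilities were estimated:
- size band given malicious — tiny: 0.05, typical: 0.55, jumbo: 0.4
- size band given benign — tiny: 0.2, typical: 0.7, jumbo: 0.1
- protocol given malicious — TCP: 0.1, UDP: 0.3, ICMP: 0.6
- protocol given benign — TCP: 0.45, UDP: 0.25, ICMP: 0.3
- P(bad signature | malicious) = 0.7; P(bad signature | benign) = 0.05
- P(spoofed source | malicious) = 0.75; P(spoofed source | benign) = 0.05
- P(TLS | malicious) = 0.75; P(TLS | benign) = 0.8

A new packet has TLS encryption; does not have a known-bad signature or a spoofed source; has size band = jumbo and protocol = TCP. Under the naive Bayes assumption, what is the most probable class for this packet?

benign

malicious: 0.7 × 0.4 × 0.1 × (1−0.7) × (1−0.75) × 0.75 = 0.001575
benign: 0.3 × 0.1 × 0.45 × (1−0.05) × (1−0.05) × 0.8 = 0.009747
Highest score → benign.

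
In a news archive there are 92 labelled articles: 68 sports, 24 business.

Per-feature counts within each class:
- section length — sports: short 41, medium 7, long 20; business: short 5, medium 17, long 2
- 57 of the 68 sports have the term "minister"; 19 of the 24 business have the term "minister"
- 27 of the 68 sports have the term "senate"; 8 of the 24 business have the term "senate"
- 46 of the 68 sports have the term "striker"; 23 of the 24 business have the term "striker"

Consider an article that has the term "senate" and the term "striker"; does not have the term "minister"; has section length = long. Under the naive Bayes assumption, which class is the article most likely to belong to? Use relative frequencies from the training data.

sports

sports: (68/92) × (20/68) × (11/68) × (27/68) × (46/68) ≈ 0.0094456
business: (24/92) × (2/24) × (5/24) × (8/24) × (23/24) ≈ 0.00144676
Highest score → sports.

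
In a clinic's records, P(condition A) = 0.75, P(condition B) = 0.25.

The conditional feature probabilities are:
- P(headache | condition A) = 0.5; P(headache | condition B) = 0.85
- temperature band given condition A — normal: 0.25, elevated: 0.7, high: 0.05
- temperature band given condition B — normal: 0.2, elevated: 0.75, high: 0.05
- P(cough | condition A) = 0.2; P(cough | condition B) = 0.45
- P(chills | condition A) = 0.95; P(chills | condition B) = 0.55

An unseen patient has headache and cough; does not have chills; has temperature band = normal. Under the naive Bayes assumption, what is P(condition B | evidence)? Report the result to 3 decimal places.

condition A: 0.75 × 0.5 × 0.25 × 0.2 × (1−0.95) = 0.0009375
condition B: 0.25 × 0.85 × 0.2 × 0.45 × (1−0.55) = 0.00860625
P(condition B | x) = 0.00860625 / 0.00954375 ≈ 0.902

0.902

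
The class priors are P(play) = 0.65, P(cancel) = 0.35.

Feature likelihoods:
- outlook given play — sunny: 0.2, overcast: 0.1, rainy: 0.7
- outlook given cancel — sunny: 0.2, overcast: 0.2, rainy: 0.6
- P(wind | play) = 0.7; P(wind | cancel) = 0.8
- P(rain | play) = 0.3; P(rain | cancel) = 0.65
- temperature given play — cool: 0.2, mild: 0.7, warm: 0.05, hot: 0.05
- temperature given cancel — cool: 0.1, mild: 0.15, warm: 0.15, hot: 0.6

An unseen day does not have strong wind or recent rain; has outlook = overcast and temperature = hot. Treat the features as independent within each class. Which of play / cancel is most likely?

cancel

play: 0.65 × 0.1 × (1−0.7) × (1−0.3) × 0.05 = 0.0006825
cancel: 0.35 × 0.2 × (1−0.8) × (1−0.65) × 0.6 = 0.00294
Highest score → cancel.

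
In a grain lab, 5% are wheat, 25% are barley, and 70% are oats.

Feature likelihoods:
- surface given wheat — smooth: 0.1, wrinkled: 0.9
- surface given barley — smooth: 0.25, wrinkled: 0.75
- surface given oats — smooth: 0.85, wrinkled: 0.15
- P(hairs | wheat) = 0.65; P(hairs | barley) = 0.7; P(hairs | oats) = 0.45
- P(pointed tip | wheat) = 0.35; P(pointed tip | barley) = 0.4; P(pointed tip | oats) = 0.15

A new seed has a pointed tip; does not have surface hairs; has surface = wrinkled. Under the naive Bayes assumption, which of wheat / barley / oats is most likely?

barley

wheat: 0.05 × 0.9 × (1−0.65) × 0.35 = 0.0055125
barley: 0.25 × 0.75 × (1−0.7) × 0.4 = 0.0225
oats: 0.7 × 0.15 × (1−0.45) × 0.15 = 0.0086625
Highest score → barley.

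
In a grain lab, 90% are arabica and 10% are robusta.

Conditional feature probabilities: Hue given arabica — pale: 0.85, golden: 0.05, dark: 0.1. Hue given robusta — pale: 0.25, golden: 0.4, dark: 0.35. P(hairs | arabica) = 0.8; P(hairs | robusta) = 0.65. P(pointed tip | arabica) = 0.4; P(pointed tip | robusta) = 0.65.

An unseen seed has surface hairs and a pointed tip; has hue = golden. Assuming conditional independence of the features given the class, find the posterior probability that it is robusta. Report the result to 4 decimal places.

arabica: 0.9 × 0.05 × 0.8 × 0.4 = 0.0144
robusta: 0.1 × 0.4 × 0.65 × 0.65 = 0.0169
P(robusta | x) = 0.0169 / 0.0313 ≈ 0.5399

0.5399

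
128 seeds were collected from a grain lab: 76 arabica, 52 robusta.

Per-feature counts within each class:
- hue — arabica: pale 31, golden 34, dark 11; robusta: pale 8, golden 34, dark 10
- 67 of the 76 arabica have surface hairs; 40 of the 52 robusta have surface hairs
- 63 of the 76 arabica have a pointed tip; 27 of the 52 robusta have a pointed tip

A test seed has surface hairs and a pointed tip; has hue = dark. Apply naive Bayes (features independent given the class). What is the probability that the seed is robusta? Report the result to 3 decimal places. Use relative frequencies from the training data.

arabica: (76/128) × (11/76) × (67/76) × (63/76) ≈ 0.0628016
robusta: (52/128) × (10/52) × (40/52) × (27/52) ≈ 0.0312038
P(robusta | x) = 0.0312038 / 0.0940054 ≈ 0.332

0.332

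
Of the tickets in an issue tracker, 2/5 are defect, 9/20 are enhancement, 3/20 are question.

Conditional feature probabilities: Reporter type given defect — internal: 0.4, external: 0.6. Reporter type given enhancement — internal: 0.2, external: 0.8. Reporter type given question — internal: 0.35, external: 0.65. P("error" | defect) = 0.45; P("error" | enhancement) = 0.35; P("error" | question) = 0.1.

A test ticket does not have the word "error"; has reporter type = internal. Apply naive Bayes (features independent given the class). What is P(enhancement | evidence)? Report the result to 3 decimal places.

0.302

defect: 0.4 × 0.4 × (1−0.45) = 0.088
enhancement: 0.45 × 0.2 × (1−0.35) = 0.0585
question: 0.15 × 0.35 × (1−0.1) = 0.04725
P(enhancement | x) = 0.0585 / 0.19375 ≈ 0.302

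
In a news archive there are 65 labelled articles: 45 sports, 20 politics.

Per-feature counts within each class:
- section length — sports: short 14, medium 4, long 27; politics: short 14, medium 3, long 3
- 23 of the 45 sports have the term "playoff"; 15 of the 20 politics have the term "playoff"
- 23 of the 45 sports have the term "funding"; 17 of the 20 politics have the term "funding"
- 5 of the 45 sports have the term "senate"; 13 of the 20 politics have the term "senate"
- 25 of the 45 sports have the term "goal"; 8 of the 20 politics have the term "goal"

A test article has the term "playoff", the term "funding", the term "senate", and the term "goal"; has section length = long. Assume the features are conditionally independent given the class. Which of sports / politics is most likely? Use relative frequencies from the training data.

politics

sports: (45/65) × (27/45) × (23/45) × (23/45) × (5/45) × (25/45) ≈ 0.00669832
politics: (20/65) × (3/20) × (15/20) × (17/20) × (13/20) × (8/20) = 0.00765
Highest score → politics.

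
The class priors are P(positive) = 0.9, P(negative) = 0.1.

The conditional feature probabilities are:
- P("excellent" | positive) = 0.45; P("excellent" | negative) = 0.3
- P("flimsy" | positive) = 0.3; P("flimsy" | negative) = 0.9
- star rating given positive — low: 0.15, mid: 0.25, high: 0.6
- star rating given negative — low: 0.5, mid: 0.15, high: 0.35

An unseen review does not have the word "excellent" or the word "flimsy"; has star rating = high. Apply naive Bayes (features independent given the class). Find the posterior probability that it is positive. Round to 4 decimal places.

positive: 0.9 × (1−0.45) × (1−0.3) × 0.6 = 0.2079
negative: 0.1 × (1−0.3) × (1−0.9) × 0.35 = 0.00245
P(positive | x) = 0.2079 / 0.21035 ≈ 0.9884

0.9884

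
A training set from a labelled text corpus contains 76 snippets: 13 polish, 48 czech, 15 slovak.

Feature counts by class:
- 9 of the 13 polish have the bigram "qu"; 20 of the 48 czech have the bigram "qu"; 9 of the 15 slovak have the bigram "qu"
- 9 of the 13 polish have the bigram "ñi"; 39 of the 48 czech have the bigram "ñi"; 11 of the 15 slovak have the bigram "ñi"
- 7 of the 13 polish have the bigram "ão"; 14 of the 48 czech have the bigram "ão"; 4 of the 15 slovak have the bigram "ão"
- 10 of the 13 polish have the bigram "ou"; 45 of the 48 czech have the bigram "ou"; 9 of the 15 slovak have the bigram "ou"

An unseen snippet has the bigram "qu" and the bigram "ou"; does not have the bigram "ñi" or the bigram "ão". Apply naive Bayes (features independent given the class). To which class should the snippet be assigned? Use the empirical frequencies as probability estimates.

polish: (13/76) × (9/13) × (4/13) × (6/13) × (10/13) ≈ 0.0129363
czech: (48/76) × (20/48) × (9/48) × (34/48) × (45/48) ≈ 0.0327662
slovak: (15/76) × (9/15) × (4/15) × (11/15) × (9/15) ≈ 0.0138947
Highest score → czech.

czech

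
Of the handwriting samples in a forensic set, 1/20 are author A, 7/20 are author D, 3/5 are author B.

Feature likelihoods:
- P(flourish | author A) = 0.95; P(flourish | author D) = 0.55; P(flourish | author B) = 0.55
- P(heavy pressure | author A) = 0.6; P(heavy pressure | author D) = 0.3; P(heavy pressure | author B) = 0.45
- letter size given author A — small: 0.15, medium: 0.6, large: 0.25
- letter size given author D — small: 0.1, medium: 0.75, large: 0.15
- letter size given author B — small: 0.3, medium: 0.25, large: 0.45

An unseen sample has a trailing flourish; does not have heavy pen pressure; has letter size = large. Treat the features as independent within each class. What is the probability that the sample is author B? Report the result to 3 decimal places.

0.766

author A: 0.05 × 0.95 × (1−0.6) × 0.25 = 0.00475
author D: 0.35 × 0.55 × (1−0.3) × 0.15 = 0.0202125
author B: 0.6 × 0.55 × (1−0.45) × 0.45 = 0.081675
P(author B | x) = 0.081675 / 0.1066375 ≈ 0.766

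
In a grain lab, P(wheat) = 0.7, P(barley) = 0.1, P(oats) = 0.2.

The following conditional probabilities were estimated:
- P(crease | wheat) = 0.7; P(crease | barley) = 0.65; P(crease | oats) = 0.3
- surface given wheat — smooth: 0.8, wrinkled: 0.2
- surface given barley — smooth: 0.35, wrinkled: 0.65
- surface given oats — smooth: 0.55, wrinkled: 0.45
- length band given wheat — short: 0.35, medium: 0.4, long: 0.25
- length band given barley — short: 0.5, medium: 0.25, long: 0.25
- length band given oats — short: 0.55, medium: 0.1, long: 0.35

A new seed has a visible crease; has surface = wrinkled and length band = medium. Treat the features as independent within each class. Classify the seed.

wheat: 0.7 × 0.7 × 0.2 × 0.4 = 0.0392
barley: 0.1 × 0.65 × 0.65 × 0.25 = 0.0105625
oats: 0.2 × 0.3 × 0.45 × 0.1 = 0.0027
Highest score → wheat.

wheat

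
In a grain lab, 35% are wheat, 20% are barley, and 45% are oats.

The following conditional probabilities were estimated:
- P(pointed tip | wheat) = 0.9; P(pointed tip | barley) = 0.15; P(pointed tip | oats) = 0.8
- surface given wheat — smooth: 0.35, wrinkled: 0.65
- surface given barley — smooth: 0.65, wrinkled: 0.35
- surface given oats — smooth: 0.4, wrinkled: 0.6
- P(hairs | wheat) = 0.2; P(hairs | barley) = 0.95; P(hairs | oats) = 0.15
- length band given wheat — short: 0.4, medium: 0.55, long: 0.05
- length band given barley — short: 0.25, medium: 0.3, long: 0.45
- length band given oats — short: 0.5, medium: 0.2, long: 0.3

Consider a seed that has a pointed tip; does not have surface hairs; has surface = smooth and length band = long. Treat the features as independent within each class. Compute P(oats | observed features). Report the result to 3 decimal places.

0.883

wheat: 0.35 × 0.9 × 0.35 × (1−0.2) × 0.05 = 0.00441
barley: 0.2 × 0.15 × 0.65 × (1−0.95) × 0.45 = 0.00043875
oats: 0.45 × 0.8 × 0.4 × (1−0.15) × 0.3 = 0.03672
P(oats | x) = 0.03672 / 0.04156875 ≈ 0.883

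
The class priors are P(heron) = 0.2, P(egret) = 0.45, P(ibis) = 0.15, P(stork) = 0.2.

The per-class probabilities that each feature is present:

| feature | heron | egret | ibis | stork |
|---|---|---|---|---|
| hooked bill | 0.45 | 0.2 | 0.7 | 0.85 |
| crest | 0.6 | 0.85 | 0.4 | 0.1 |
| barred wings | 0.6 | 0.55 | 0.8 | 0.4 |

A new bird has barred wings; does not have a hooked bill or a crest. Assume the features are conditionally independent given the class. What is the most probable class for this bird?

heron: 0.2 × (1−0.45) × (1−0.6) × 0.6 = 0.0264
egret: 0.45 × (1−0.2) × (1−0.85) × 0.55 = 0.0297
ibis: 0.15 × (1−0.7) × (1−0.4) × 0.8 = 0.0216
stork: 0.2 × (1−0.85) × (1−0.1) × 0.4 = 0.0108
Highest score → egret.

egret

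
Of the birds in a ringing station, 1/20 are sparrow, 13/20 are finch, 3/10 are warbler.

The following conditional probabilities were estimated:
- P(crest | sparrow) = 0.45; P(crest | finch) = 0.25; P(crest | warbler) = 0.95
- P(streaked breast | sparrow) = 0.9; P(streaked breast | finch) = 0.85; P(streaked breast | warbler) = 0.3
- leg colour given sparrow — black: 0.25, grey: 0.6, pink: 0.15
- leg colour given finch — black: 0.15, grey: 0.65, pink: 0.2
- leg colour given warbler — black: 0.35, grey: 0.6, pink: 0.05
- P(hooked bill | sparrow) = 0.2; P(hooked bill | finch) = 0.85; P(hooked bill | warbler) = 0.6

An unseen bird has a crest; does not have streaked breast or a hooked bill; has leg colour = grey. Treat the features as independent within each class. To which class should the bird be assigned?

warbler

sparrow: 0.05 × 0.45 × (1−0.9) × 0.6 × (1−0.2) = 0.00108
finch: 0.65 × 0.25 × (1−0.85) × 0.65 × (1−0.85) = 0.0023765625
warbler: 0.3 × 0.95 × (1−0.3) × 0.6 × (1−0.6) = 0.04788
Highest score → warbler.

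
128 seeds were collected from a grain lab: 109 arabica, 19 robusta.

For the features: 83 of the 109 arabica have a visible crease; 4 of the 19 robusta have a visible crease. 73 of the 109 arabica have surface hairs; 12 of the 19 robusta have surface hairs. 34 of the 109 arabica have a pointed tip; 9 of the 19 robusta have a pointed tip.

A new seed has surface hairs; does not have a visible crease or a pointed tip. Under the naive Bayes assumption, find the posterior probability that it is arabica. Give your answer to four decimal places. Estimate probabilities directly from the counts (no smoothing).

0.7061

arabica: (109/128) × (26/109) × (73/109) × (75/109) ≈ 0.093604
robusta: (19/128) × (15/19) × (12/19) × (10/19) ≈ 0.0389543
P(arabica | x) = 0.093604 / 0.1325583 ≈ 0.7061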